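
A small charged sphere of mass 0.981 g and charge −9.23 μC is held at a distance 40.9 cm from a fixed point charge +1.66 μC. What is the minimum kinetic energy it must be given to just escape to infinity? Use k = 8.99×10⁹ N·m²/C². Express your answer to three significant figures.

0.337 J

To just escape, total mechanical energy must reach zero at infinity: ½mv²_min + U = 0, so ½mv²_min = −U = |kQq|/r.
|U| = |kQq|/r = (8.99×10⁹ N·m²/C²)(1.66×10⁻⁶)(9.23×10⁻⁶)/(0.409) = 0.337 J.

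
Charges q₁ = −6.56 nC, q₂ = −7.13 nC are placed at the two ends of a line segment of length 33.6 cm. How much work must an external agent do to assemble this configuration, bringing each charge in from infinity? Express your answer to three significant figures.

The assembly work is the sum of pairwise potential energies, U = Σ_{i<j} kqᵢqⱼ/rᵢⱼ.
The separation is r = 0.336 m.
U = (1.25×10⁻⁶) = 1.25×10⁻⁶ J.

1.25×10⁻⁶ J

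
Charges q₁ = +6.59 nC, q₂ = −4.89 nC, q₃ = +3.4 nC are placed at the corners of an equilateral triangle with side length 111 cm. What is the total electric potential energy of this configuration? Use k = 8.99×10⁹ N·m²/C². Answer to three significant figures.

The assembly work is the sum of pairwise potential energies, U = Σ_{i<j} kqᵢqⱼ/rᵢⱼ.
All three pair separations equal the side length, 1.11 m.
U = (-2.61×10⁻⁷) + (1.81×10⁻⁷) + (-1.35×10⁻⁷) = -2.14×10⁻⁷ J.

-2.14×10⁻⁷ J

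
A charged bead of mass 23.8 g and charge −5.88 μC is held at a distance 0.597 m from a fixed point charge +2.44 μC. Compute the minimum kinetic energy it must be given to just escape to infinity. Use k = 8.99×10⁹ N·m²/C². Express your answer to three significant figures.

0.216 J

To just escape, total mechanical energy must reach zero at infinity: ½mv²_min + U = 0, so ½mv²_min = −U = |kQq|/r.
|U| = |kQq|/r = (8.99×10⁹ N·m²/C²)(2.44×10⁻⁶)(5.88×10⁻⁶)/(0.597) = 0.216 J.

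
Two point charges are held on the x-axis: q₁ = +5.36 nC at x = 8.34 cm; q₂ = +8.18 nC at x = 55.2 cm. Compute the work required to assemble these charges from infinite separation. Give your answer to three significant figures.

The assembly work is the sum of pairwise potential energies, U = Σ_{i<j} kqᵢqⱼ/rᵢⱼ.
Pair separations: r₁₂ = 0.469 m.
U = (8.41×10⁻⁷) = 8.41×10⁻⁷ J.

8.41×10⁻⁷ J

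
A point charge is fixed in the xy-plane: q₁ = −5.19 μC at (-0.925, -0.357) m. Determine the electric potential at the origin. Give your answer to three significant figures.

-4.71×10⁴ V

The total potential is the scalar sum of each charge's contribution, V = Σ kqᵢ/rᵢ.
Distances from the field point to each charge: r₁ = 0.992 m.
V = k[(-5.19×10⁻⁶)/(0.992)] = -4.71×10⁴ V.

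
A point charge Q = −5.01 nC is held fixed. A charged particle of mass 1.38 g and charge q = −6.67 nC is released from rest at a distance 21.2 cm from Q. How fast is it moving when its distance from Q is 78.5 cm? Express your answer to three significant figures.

0.0387 m/s

Only the electrostatic force acts, so mechanical energy is conserved: ½mv² = U₁ − U₂ = kQq(1/r₁ − 1/r₂).
U₁ − U₂ = (8.99×10⁹ N·m²/C²)(-5.01×10⁻⁹ C)(-6.67×10⁻⁹ C)(1/0.212 − 1/0.785) = 1.03×10⁻⁶ J.
v = √(2·1.03×10⁻⁶/1.38×10⁻³) = 0.0387 m/s.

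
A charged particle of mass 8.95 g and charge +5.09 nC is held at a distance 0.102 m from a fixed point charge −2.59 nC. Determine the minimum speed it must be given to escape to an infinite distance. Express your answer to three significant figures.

To just escape, total mechanical energy must reach zero at infinity: ½mv²_min + U = 0, so ½mv²_min = −U = |kQq|/r.
|U| = |kQq|/r = (8.99×10⁹ N·m²/C²)(2.59×10⁻⁹)(5.09×10⁻⁹)/(0.102) = 1.16×10⁻⁶ J.
v_min = √(2|U|/m) = √(2·1.16×10⁻⁶/8.95×10⁻³) = 0.0161 m/s.

0.0161 m/s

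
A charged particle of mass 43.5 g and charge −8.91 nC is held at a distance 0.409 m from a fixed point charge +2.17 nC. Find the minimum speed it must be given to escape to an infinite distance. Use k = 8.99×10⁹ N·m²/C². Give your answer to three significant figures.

To just escape, total mechanical energy must reach zero at infinity: ½mv²_min + U = 0, so ½mv²_min = −U = |kQq|/r.
|U| = |kQq|/r = (8.99×10⁹ N·m²/C²)(2.17×10⁻⁹)(8.91×10⁻⁹)/(0.409) = 4.25×10⁻⁷ J.
v_min = √(2|U|/m) = √(2·4.25×10⁻⁷/0.0435) = 4.42×10⁻³ m/s.

4.42×10⁻³ m/s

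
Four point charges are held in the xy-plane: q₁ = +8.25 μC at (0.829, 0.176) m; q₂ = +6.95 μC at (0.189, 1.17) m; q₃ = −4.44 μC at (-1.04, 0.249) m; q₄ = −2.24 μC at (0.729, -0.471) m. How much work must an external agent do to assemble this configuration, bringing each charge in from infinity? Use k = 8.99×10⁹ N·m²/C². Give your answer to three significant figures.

The assembly work is the sum of pairwise potential energies, U = Σ_{i<j} kqᵢqⱼ/rᵢⱼ.
Pair separations: r₁₂ = 1.18 m, r₁₃ = 1.87 m, r₁₄ = 0.655 m, r₂₃ = 1.54 m, r₂₄ = 1.73 m, r₃₄ = 1.91 m.
Summing all 6 pair terms gives U = -0.209 J.

-0.209 J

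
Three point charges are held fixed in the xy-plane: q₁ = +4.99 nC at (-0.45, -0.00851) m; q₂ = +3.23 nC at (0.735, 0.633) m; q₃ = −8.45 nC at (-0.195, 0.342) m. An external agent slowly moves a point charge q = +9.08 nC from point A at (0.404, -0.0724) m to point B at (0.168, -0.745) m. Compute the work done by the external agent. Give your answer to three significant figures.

1.32×10⁻⁷ J

For quasistatic motion the external work equals the change in potential energy: W_ext = qΔV = q(V_B − V_A).
At A: distances to the source charges are 0.856 m, 0.779 m, 0.728 m; V_A = Σ kqᵢ/rᵢ = -14.6 V.
At B: distances to the source charges are 0.961 m, 1.49 m, 1.15 m; V_B = Σ kqᵢ/rᵢ = -0.140 V.
ΔV = V_B − V_A = 14.5 V.
W_ext = qΔV = (9.08×10⁻⁹ C)(14.5 V) = 1.32×10⁻⁷ J.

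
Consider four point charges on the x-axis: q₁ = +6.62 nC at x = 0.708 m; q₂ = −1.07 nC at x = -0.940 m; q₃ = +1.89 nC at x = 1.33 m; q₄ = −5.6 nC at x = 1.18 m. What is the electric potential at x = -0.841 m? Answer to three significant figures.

-75.8 V

The total potential is the scalar sum of each charge's contribution, V = Σ kqᵢ/rᵢ.
Distances from the field point to each charge: r₁ = 1.55 m, r₂ = 0.0990 m, r₃ = 2.17 m, r₄ = 2.02 m.
V = k[(6.62×10⁻⁹)/(1.55) + (-1.07×10⁻⁹)/(0.0990) + (1.89×10⁻⁹)/(2.17) + (-5.60×10⁻⁹)/(2.02)] = -75.8 V.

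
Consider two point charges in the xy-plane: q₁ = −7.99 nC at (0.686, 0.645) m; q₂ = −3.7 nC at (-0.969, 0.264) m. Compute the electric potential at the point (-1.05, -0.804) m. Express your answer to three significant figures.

-62.8 V

Electric potential is a scalar, so the contributions from each charge add algebraically: V = Σ kqᵢ/rᵢ.
Distances from the field point to each charge: r₁ = 2.26 m, r₂ = 1.07 m.
V = k[(-7.99×10⁻⁹)/(2.26) + (-3.70×10⁻⁹)/(1.07)] = -62.8 V.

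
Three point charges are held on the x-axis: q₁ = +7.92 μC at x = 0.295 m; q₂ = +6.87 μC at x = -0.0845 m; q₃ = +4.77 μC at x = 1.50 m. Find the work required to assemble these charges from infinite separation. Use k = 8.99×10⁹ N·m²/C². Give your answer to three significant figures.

1.76 J

The assembly work is the sum of pairwise potential energies, U = Σ_{i<j} kqᵢqⱼ/rᵢⱼ.
Pair separations: r₁₂ = 0.380 m, r₁₃ = 1.21 m, r₂₃ = 1.58 m.
U = (1.29) + (0.282) + (0.186) = 1.76 J.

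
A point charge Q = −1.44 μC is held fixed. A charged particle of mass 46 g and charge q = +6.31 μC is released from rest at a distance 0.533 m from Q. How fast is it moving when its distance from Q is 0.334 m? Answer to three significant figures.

Only the electrostatic force acts, so mechanical energy is conserved: ½mv² = U₁ − U₂ = kQq(1/r₁ − 1/r₂).
U₁ − U₂ = (8.99×10⁹ N·m²/C²)(-1.44×10⁻⁶ C)(6.31×10⁻⁶ C)(1/0.533 − 1/0.334) = 0.0913 J.
v = √(2·0.0913/0.0460) = 1.99 m/s.

1.99 m/s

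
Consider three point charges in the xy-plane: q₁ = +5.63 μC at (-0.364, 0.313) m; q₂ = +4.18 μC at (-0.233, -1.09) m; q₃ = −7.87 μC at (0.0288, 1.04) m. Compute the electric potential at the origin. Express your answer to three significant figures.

7.11×10⁴ V

The total potential is the scalar sum of each charge's contribution, V = Σ kqᵢ/rᵢ.
Distances from the field point to each charge: r₁ = 0.480 m, r₂ = 1.11 m, r₃ = 1.04 m.
V = k[(5.63×10⁻⁶)/(0.480) + (4.18×10⁻⁶)/(1.11) + (-7.87×10⁻⁶)/(1.04)] = 7.11×10⁴ V.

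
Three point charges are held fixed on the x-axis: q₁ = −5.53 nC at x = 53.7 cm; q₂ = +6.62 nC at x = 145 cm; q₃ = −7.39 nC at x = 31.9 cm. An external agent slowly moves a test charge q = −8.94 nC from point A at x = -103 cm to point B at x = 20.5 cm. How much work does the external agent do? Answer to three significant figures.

For quasistatic motion the external work equals the change in potential energy: W_ext = qΔV = q(V_B − V_A).
At A: distances to the source charges are 1.57 m, 2.48 m, 1.35 m; V_A = Σ kqᵢ/rᵢ = -57.0 V.
At B: distances to the source charges are 0.332 m, 1.24 m, 0.114 m; V_B = Σ kqᵢ/rᵢ = -685 V.
ΔV = V_B − V_A = -628 V.
W_ext = qΔV = (-8.94×10⁻⁹ C)(-628 V) = 5.61×10⁻⁶ J.

5.61×10⁻⁶ J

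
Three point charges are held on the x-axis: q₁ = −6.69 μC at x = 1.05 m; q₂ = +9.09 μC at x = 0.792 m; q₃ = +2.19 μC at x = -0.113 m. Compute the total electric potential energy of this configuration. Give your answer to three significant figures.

-2.03 J

The assembly work is the sum of pairwise potential energies, U = Σ_{i<j} kqᵢqⱼ/rᵢⱼ.
Pair separations: r₁₂ = 0.258 m, r₁₃ = 1.16 m, r₂₃ = 0.905 m.
U = (-2.12) + (-0.113) + (0.198) = -2.03 J.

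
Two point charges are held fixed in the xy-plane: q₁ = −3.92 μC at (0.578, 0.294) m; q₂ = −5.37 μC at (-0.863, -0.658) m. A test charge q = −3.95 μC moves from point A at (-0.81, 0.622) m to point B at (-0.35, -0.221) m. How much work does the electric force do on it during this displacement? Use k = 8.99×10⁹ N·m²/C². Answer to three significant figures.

The work done by the electric force is W_field = −ΔU = −q(V_B − V_A) = q(V_A − V_B).
At A: distances to the source charges are 1.43 m, 1.28 m; V_A = Σ kqᵢ/rᵢ = -6.24×10⁴ V.
At B: distances to the source charges are 1.06 m, 0.674 m; V_B = Σ kqᵢ/rᵢ = -1.05×10⁵ V.
ΔV = V_B − V_A = -4.24×10⁴ V.
W_field = −qΔV = −(-3.95×10⁻⁶ C)(-4.24×10⁴ V) = -0.168 J.

-0.168 J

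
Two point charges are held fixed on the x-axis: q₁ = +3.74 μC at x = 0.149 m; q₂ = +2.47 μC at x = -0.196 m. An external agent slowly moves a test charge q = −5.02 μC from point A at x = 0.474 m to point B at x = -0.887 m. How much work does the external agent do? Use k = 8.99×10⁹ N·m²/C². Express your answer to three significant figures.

For quasistatic motion the external work equals the change in potential energy: W_ext = qΔV = q(V_B − V_A).
At A: distances to the source charges are 0.325 m, 0.670 m; V_A = Σ kqᵢ/rᵢ = 1.37×10⁵ V.
At B: distances to the source charges are 1.04 m, 0.691 m; V_B = Σ kqᵢ/rᵢ = 6.46×10⁴ V.
ΔV = V_B − V_A = -7.20×10⁴ V.
W_ext = qΔV = (-5.02×10⁻⁶ C)(-7.20×10⁴ V) = 0.361 J.

0.361 J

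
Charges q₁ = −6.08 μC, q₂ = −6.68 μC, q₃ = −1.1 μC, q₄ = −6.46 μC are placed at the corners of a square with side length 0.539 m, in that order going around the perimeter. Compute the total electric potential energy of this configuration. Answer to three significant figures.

2.16 J

The work to assemble the configuration equals its total potential energy, U = Σ kqᵢqⱼ/rᵢⱼ over all pairs.
The four side pairs have separation 0.539 m and the two diagonal pairs 0.762 m.
Summing all 6 pair terms gives U = 2.16 J.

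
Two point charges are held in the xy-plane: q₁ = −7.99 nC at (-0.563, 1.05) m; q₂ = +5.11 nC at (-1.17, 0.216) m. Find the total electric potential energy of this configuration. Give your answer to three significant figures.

-3.56×10⁻⁷ J

The assembly work is the sum of pairwise potential energies, U = Σ_{i<j} kqᵢqⱼ/rᵢⱼ.
Pair separations: r₁₂ = 1.03 m.
U = (-3.56×10⁻⁷) = -3.56×10⁻⁷ J.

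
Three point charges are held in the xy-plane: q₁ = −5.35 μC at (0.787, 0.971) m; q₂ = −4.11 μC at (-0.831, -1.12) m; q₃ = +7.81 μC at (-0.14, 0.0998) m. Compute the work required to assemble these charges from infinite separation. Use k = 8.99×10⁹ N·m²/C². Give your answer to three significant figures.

-0.426 J

The work to assemble the configuration equals its total potential energy, U = Σ kqᵢqⱼ/rᵢⱼ over all pairs.
Pair separations: r₁₂ = 2.64 m, r₁₃ = 1.27 m, r₂₃ = 1.40 m.
U = (0.0748) + (-0.295) + (-0.206) = -0.426 J.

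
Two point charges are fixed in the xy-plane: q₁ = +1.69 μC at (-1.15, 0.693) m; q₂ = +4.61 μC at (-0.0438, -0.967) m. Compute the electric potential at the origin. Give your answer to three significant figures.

The total potential is the scalar sum of each charge's contribution, V = Σ kqᵢ/rᵢ.
Distances from the field point to each charge: r₁ = 1.34 m, r₂ = 0.968 m.
V = k[(1.69×10⁻⁶)/(1.34) + (4.61×10⁻⁶)/(0.968)] = 5.41×10⁴ V.

5.41×10⁴ V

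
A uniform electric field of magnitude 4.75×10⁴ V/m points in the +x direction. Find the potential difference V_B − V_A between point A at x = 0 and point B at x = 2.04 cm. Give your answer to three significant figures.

In a uniform field, potential decreases in the direction of E: V_B − V_A = −E·Δx.
V_B − V_A = −(4.75×10⁴ V/m)(0.0204 m) = -969 V.

-969 V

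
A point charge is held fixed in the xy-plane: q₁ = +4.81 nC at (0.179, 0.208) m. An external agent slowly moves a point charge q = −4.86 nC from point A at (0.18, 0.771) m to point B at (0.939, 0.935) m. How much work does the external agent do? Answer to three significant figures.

For quasistatic motion the external work equals the change in potential energy: W_ext = qΔV = q(V_B − V_A).
At A: distance to the source charge is 0.563 m; V_A = kq₁/r = 76.8 V.
At B: distance to the source charge is 1.05 m; V_B = kq₁/r = 41.1 V.
ΔV = V_B − V_A = -35.7 V.
W_ext = qΔV = (-4.86×10⁻⁹ C)(-35.7 V) = 1.73×10⁻⁷ J.

1.73×10⁻⁷ J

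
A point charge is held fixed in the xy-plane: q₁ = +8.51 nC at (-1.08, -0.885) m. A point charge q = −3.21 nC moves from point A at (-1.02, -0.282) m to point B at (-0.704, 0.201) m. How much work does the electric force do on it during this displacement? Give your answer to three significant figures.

The work done by the electric force is W_field = −ΔU = −q(V_B − V_A) = q(V_A − V_B).
At A: distance to the source charge is 0.606 m; V_A = kq₁/r = 126 V.
At B: distance to the source charge is 1.15 m; V_B = kq₁/r = 66.6 V.
ΔV = V_B − V_A = -59.7 V.
W_field = −qΔV = −(-3.21×10⁻⁹ C)(-59.7 V) = -1.92×10⁻⁷ J.

-1.92×10⁻⁷ J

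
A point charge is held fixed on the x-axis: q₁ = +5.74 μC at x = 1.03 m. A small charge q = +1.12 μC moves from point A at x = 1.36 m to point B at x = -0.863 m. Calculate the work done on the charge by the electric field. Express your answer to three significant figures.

The work done by the electric force is W_field = −ΔU = −q(V_B − V_A) = q(V_A − V_B).
At A: distance to the source charge is 0.330 m; V_A = kq₁/r = 1.56×10⁵ V.
At B: distance to the source charge is 1.89 m; V_B = kq₁/r = 2.73×10⁴ V.
ΔV = V_B − V_A = -1.29×10⁵ V.
W_field = −qΔV = −(1.12×10⁻⁶ C)(-1.29×10⁵ V) = 0.145 J.

0.145 J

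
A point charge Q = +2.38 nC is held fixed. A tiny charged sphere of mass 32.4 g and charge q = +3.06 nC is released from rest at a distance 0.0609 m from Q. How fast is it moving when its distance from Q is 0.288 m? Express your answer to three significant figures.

7.23×10⁻³ m/s

Only the electrostatic force acts, so mechanical energy is conserved: ½mv² = U₁ − U₂ = kQq(1/r₁ − 1/r₂).
U₁ − U₂ = (8.99×10⁹ N·m²/C²)(2.38×10⁻⁹ C)(3.06×10⁻⁹ C)(1/0.0609 − 1/0.288) = 8.48×10⁻⁷ J.
v = √(2·8.48×10⁻⁷/0.0324) = 7.23×10⁻³ m/s.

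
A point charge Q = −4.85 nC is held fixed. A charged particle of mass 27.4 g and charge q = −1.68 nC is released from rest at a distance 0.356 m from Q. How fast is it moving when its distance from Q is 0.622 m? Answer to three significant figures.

2.53×10⁻³ m/s

Only the electrostatic force acts, so mechanical energy is conserved: ½mv² = U₁ − U₂ = kQq(1/r₁ − 1/r₂).
U₁ − U₂ = (8.99×10⁹ N·m²/C²)(-4.85×10⁻⁹ C)(-1.68×10⁻⁹ C)(1/0.356 − 1/0.622) = 8.80×10⁻⁸ J.
v = √(2·8.80×10⁻⁸/0.0274) = 2.53×10⁻³ m/s.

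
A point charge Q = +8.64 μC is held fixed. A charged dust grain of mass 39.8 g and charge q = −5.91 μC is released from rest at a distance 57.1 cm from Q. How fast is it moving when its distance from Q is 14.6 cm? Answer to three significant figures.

10.8 m/s

Only the electrostatic force acts, so mechanical energy is conserved: ½mv² = U₁ − U₂ = kQq(1/r₁ − 1/r₂).
U₁ − U₂ = (8.99×10⁹ N·m²/C²)(8.64×10⁻⁶ C)(-5.91×10⁻⁶ C)(1/0.571 − 1/0.146) = 2.34 J.
v = √(2·2.34/0.0398) = 10.8 m/s.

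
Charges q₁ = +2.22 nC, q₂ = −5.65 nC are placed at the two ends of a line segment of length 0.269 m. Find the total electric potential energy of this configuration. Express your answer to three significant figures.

-4.19×10⁻⁷ J

The assembly work is the sum of pairwise potential energies, U = Σ_{i<j} kqᵢqⱼ/rᵢⱼ.
The separation is r = 0.269 m.
U = (-4.19×10⁻⁷) = -4.19×10⁻⁷ J.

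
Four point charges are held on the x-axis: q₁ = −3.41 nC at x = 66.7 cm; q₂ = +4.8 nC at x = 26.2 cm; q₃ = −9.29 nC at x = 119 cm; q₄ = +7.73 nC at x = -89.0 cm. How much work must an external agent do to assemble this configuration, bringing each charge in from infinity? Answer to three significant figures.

-4.24×10⁻⁷ J

The work to assemble the configuration equals its total potential energy, U = Σ kqᵢqⱼ/rᵢⱼ over all pairs.
Pair separations: r₁₂ = 0.405 m, r₁₃ = 0.523 m, r₁₄ = 1.56 m, r₂₃ = 0.928 m, r₂₄ = 1.15 m, r₃₄ = 2.08 m.
Summing all 6 pair terms gives U = -4.24×10⁻⁷ J.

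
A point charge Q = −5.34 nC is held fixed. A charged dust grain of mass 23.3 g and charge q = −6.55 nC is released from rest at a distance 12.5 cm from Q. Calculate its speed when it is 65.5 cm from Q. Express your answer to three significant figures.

Only the electrostatic force acts, so mechanical energy is conserved: ½mv² = U₁ − U₂ = kQq(1/r₁ − 1/r₂).
U₁ − U₂ = (8.99×10⁹ N·m²/C²)(-5.34×10⁻⁹ C)(-6.55×10⁻⁹ C)(1/0.125 − 1/0.655) = 2.04×10⁻⁶ J.
v = √(2·2.04×10⁻⁶/0.0233) = 0.0132 m/s.

0.0132 m/s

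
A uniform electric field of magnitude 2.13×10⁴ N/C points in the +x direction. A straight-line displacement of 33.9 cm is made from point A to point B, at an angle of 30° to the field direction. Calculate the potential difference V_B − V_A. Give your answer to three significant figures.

Only the component of displacement along E changes the potential: ΔV = −E·d·cosθ.
ΔV = −(2.13×10⁴ V/m)(0.339 m)cos30° = -6250 V.

-6250 V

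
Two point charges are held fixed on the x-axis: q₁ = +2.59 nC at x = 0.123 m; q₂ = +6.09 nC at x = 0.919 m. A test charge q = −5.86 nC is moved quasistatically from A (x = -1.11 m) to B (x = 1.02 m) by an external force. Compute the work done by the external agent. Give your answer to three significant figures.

For quasistatic motion the external work equals the change in potential energy: W_ext = qΔV = q(V_B − V_A).
At A: distances to the source charges are 1.23 m, 2.03 m; V_A = Σ kqᵢ/rᵢ = 45.9 V.
At B: distances to the source charges are 0.897 m, 0.101 m; V_B = Σ kqᵢ/rᵢ = 568 V.
ΔV = V_B − V_A = 522 V.
W_ext = qΔV = (-5.86×10⁻⁹ C)(522 V) = -3.06×10⁻⁶ J.

-3.06×10⁻⁶ J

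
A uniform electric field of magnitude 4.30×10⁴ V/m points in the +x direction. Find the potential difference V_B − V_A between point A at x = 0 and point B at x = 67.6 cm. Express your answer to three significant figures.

-2.91×10⁴ V

In a uniform field, potential decreases in the direction of E: V_B − V_A = −E·Δx.
V_B − V_A = −(4.30×10⁴ V/m)(0.676 m) = -2.91×10⁴ V.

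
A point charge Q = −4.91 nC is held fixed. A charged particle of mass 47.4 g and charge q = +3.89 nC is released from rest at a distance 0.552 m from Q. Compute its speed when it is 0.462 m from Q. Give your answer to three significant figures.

Only the electrostatic force acts, so mechanical energy is conserved: ½mv² = U₁ − U₂ = kQq(1/r₁ − 1/r₂).
U₁ − U₂ = (8.99×10⁹ N·m²/C²)(-4.91×10⁻⁹ C)(3.89×10⁻⁹ C)(1/0.552 − 1/0.462) = 6.06×10⁻⁸ J.
v = √(2·6.06×10⁻⁸/0.0474) = 1.60×10⁻³ m/s.

1.60×10⁻³ m/s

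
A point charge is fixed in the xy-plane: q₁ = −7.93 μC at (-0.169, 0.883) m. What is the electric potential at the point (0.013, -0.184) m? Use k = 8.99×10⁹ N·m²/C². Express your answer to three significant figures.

Electric potential is a scalar, so the contributions from each charge add algebraically: V = Σ kqᵢ/rᵢ.
Distances from the field point to each charge: r₁ = 1.08 m.
V = k[(-7.93×10⁻⁶)/(1.08)] = -6.59×10⁴ V.

-6.59×10⁴ V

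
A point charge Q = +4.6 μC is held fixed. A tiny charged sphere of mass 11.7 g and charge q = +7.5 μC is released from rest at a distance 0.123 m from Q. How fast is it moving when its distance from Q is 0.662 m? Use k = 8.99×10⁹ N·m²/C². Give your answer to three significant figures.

18.7 m/s

Only the electrostatic force acts, so mechanical energy is conserved: ½mv² = U₁ − U₂ = kQq(1/r₁ − 1/r₂).
U₁ − U₂ = (8.99×10⁹ N·m²/C²)(4.60×10⁻⁶ C)(7.50×10⁻⁶ C)(1/0.123 − 1/0.662) = 2.05 J.
v = √(2·2.05/0.0117) = 18.7 m/s.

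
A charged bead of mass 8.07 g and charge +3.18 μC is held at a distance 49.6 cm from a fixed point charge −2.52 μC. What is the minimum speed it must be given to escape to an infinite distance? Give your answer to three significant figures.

6.00 m/s

To just escape, total mechanical energy must reach zero at infinity: ½mv²_min + U = 0, so ½mv²_min = −U = |kQq|/r.
|U| = |kQq|/r = (8.99×10⁹ N·m²/C²)(2.52×10⁻⁶)(3.18×10⁻⁶)/(0.496) = 0.145 J.
v_min = √(2|U|/m) = √(2·0.145/8.07×10⁻³) = 6.00 m/s.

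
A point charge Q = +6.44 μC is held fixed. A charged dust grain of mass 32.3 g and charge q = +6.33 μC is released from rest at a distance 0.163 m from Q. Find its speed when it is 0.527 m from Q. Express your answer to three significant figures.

Only the electrostatic force acts, so mechanical energy is conserved: ½mv² = U₁ − U₂ = kQq(1/r₁ − 1/r₂).
U₁ − U₂ = (8.99×10⁹ N·m²/C²)(6.44×10⁻⁶ C)(6.33×10⁻⁶ C)(1/0.163 − 1/0.527) = 1.55 J.
v = √(2·1.55/0.0323) = 9.81 m/s.

9.81 m/s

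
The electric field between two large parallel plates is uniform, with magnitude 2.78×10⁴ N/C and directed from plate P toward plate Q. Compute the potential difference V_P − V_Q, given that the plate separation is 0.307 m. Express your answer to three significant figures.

In a uniform field, potential decreases in the direction of E: ΔV = −E·d for a displacement d parallel to E.
Going from Q to P is a displacement of 0.307 m opposite to the field, so V_P − V_Q = +Ed = 8530 V.

8530 V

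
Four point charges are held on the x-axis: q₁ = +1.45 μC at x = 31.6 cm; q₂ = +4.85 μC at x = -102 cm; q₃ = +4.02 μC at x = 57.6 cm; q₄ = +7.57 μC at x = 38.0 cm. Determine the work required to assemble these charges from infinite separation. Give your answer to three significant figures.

The work to assemble the configuration equals its total potential energy, U = Σ kqᵢqⱼ/rᵢⱼ over all pairs.
Pair separations: r₁₂ = 1.34 m, r₁₃ = 0.260 m, r₁₄ = 0.0640 m, r₂₃ = 1.60 m, r₂₄ = 1.40 m, r₃₄ = 0.196 m.
Summing all 6 pair terms gives U = 3.53 J.

3.53 J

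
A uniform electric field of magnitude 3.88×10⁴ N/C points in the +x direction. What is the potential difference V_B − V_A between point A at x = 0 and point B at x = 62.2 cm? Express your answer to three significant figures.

-2.41×10⁴ V

In a uniform field, potential decreases in the direction of E: V_B − V_A = −E·Δx.
V_B − V_A = −(3.88×10⁴ V/m)(0.622 m) = -2.41×10⁴ V.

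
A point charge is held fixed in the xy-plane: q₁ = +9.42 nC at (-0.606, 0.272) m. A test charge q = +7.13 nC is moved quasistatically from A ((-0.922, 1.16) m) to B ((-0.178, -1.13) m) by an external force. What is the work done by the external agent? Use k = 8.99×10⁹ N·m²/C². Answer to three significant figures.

For quasistatic motion the external work equals the change in potential energy: W_ext = qΔV = q(V_B − V_A).
At A: distance to the source charge is 0.943 m; V_A = kq₁/r = 89.8 V.
At B: distance to the source charge is 1.47 m; V_B = kq₁/r = 57.8 V.
ΔV = V_B − V_A = -32.1 V.
W_ext = qΔV = (7.13×10⁻⁹ C)(-32.1 V) = -2.29×10⁻⁷ J.

-2.29×10⁻⁷ J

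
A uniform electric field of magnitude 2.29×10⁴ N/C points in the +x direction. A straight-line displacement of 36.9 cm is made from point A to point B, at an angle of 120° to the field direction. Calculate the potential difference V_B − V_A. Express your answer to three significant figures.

Only the component of displacement along E changes the potential: ΔV = −E·d·cosθ.
ΔV = −(2.29×10⁴ V/m)(0.369 m)cos120° = 4230 V.

4230 V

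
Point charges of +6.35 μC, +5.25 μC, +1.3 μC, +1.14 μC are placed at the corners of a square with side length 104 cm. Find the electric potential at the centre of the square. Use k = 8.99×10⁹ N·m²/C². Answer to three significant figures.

Electric potential is a scalar, so the contributions from each charge add algebraically: V = Σ kqᵢ/rᵢ.
The distance from each corner to the centre is a√2/2 = 0.735 m.
V = k[(6.35×10⁻⁶)/(0.735) + (5.25×10⁻⁶)/(0.735) + (1.30×10⁻⁶)/(0.735) + (1.14×10⁻⁶)/(0.735)] = 1.72×10⁵ V.

1.72×10⁵ V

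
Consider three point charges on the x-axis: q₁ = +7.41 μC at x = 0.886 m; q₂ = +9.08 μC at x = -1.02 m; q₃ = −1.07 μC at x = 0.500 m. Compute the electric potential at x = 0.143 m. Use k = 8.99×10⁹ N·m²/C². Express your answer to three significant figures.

1.33×10⁵ V

The total potential is the scalar sum of each charge's contribution, V = Σ kqᵢ/rᵢ.
Distances from the field point to each charge: r₁ = 0.743 m, r₂ = 1.16 m, r₃ = 0.357 m.
V = k[(7.41×10⁻⁶)/(0.743) + (9.08×10⁻⁶)/(1.16) + (-1.07×10⁻⁶)/(0.357)] = 1.33×10⁵ V.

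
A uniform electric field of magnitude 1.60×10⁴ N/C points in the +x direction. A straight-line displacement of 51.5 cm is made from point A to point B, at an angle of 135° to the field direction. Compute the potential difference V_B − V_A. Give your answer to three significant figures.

5830 V

Only the component of displacement along E changes the potential: ΔV = −E·d·cosθ.
ΔV = −(1.60×10⁴ V/m)(0.515 m)cos135° = 5830 V.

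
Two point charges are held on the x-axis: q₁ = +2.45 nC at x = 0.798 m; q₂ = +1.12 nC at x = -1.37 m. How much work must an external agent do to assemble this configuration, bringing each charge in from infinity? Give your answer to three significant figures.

The assembly work is the sum of pairwise potential energies, U = Σ_{i<j} kqᵢqⱼ/rᵢⱼ.
Pair separations: r₁₂ = 2.17 m.
U = (1.14×10⁻⁸) = 1.14×10⁻⁸ J.

1.14×10⁻⁸ J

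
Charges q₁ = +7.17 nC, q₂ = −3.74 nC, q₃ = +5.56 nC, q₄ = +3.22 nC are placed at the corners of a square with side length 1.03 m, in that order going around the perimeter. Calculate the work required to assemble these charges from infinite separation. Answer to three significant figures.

1.14×10⁻⁷ J

The assembly work is the sum of pairwise potential energies, U = Σ_{i<j} kqᵢqⱼ/rᵢⱼ.
The four side pairs have separation 1.03 m and the two diagonal pairs 1.46 m.
Summing all 6 pair terms gives U = 1.14×10⁻⁷ J.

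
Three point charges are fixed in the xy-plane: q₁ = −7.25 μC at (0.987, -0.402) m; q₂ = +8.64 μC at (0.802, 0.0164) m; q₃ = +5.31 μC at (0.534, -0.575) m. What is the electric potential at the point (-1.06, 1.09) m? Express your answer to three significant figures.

3.11×10⁴ V

The total potential is the scalar sum of each charge's contribution, V = Σ kqᵢ/rᵢ.
Distances from the field point to each charge: r₁ = 2.53 m, r₂ = 2.15 m, r₃ = 2.31 m.
V = k[(-7.25×10⁻⁶)/(2.53) + (8.64×10⁻⁶)/(2.15) + (5.31×10⁻⁶)/(2.31)] = 3.11×10⁴ V.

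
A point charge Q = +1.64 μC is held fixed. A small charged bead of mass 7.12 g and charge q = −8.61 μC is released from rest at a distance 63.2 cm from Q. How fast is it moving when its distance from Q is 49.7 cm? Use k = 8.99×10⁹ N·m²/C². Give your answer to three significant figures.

Only the electrostatic force acts, so mechanical energy is conserved: ½mv² = U₁ − U₂ = kQq(1/r₁ − 1/r₂).
U₁ − U₂ = (8.99×10⁹ N·m²/C²)(1.64×10⁻⁶ C)(-8.61×10⁻⁶ C)(1/0.632 − 1/0.497) = 0.0546 J.
v = √(2·0.0546/7.12×10⁻³) = 3.91 m/s.

3.91 m/s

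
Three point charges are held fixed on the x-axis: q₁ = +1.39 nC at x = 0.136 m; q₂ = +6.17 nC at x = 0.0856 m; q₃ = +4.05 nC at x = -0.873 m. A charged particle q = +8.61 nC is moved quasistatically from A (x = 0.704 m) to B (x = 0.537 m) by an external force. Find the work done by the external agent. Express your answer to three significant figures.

3.88×10⁻⁷ J

For quasistatic motion the external work equals the change in potential energy: W_ext = qΔV = q(V_B − V_A).
At A: distances to the source charges are 0.568 m, 0.618 m, 1.58 m; V_A = Σ kqᵢ/rᵢ = 135 V.
At B: distances to the source charges are 0.401 m, 0.451 m, 1.41 m; V_B = Σ kqᵢ/rᵢ = 180 V.
ΔV = V_B − V_A = 45.1 V.
W_ext = qΔV = (8.61×10⁻⁹ C)(45.1 V) = 3.88×10⁻⁷ J.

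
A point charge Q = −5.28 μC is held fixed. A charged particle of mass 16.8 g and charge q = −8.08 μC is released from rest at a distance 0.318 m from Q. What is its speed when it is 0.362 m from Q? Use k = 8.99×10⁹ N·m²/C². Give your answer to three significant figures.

Only the electrostatic force acts, so mechanical energy is conserved: ½mv² = U₁ − U₂ = kQq(1/r₁ − 1/r₂).
U₁ − U₂ = (8.99×10⁹ N·m²/C²)(-5.28×10⁻⁶ C)(-8.08×10⁻⁶ C)(1/0.318 − 1/0.362) = 0.147 J.
v = √(2·0.147/0.0168) = 4.18 m/s.

4.18 m/s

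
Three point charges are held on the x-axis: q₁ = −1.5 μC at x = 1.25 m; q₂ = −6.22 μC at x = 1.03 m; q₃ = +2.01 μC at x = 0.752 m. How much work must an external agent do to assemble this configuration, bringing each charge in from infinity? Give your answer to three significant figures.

The work to assemble the configuration equals its total potential energy, U = Σ kqᵢqⱼ/rᵢⱼ over all pairs.
Pair separations: r₁₂ = 0.220 m, r₁₃ = 0.498 m, r₂₃ = 0.278 m.
U = (0.381) + (-0.0544) + (-0.404) = -0.0775 J.

-0.0775 J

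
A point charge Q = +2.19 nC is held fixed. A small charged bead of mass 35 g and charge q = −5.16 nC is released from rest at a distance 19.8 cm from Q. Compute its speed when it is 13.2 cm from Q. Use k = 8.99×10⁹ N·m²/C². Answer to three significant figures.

Only the electrostatic force acts, so mechanical energy is conserved: ½mv² = U₁ − U₂ = kQq(1/r₁ − 1/r₂).
U₁ − U₂ = (8.99×10⁹ N·m²/C²)(2.19×10⁻⁹ C)(-5.16×10⁻⁹ C)(1/0.198 − 1/0.132) = 2.57×10⁻⁷ J.
v = √(2·2.57×10⁻⁷/0.0350) = 3.83×10⁻³ m/s.

3.83×10⁻³ m/s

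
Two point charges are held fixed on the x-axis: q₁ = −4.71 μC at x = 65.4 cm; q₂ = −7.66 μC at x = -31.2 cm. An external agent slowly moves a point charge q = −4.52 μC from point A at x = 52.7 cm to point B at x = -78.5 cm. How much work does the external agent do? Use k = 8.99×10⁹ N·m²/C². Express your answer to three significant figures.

For quasistatic motion the external work equals the change in potential energy: W_ext = qΔV = q(V_B − V_A).
At A: distances to the source charges are 0.127 m, 0.839 m; V_A = Σ kqᵢ/rᵢ = -4.15×10⁵ V.
At B: distances to the source charges are 1.44 m, 0.473 m; V_B = Σ kqᵢ/rᵢ = -1.75×10⁵ V.
ΔV = V_B − V_A = 2.40×10⁵ V.
W_ext = qΔV = (-4.52×10⁻⁶ C)(2.40×10⁵ V) = -1.09 J.

-1.09 J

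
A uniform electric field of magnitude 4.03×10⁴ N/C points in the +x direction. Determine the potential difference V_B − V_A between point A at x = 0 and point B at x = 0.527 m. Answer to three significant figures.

In a uniform field, potential decreases in the direction of E: V_B − V_A = −E·Δx.
V_B − V_A = −(4.03×10⁴ V/m)(0.527 m) = -2.12×10⁴ V.

-2.12×10⁴ V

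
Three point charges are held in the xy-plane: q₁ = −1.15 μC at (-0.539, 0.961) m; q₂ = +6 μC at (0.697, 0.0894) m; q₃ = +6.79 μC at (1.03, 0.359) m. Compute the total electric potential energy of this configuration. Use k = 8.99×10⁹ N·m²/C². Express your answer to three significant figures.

The work to assemble the configuration equals its total potential energy, U = Σ kqᵢqⱼ/rᵢⱼ over all pairs.
Pair separations: r₁₂ = 1.51 m, r₁₃ = 1.68 m, r₂₃ = 0.428 m.
U = (-0.0410) + (-0.0418) + (0.855) = 0.772 J.

0.772 J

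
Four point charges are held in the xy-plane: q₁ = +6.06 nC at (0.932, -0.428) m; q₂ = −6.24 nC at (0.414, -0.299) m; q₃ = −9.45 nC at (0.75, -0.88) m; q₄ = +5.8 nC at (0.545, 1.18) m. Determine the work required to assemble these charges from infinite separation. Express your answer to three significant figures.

-1.17×10⁻⁶ J

The assembly work is the sum of pairwise potential energies, U = Σ_{i<j} kqᵢqⱼ/rᵢⱼ.
Pair separations: r₁₂ = 0.534 m, r₁₃ = 0.487 m, r₁₄ = 1.65 m, r₂₃ = 0.671 m, r₂₄ = 1.48 m, r₃₄ = 2.07 m.
Summing all 6 pair terms gives U = -1.17×10⁻⁶ J.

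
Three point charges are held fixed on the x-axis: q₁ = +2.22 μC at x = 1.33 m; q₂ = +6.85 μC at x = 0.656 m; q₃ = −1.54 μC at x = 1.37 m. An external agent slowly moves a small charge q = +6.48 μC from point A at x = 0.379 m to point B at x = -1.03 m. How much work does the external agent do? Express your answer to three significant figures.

For quasistatic motion the external work equals the change in potential energy: W_ext = qΔV = q(V_B − V_A).
At A: distances to the source charges are 0.951 m, 0.277 m, 0.991 m; V_A = Σ kqᵢ/rᵢ = 2.29×10⁵ V.
At B: distances to the source charges are 2.36 m, 1.69 m, 2.40 m; V_B = Σ kqᵢ/rᵢ = 3.92×10⁴ V.
ΔV = V_B − V_A = -1.90×10⁵ V.
W_ext = qΔV = (6.48×10⁻⁶ C)(-1.90×10⁵ V) = -1.23 J.

-1.23 J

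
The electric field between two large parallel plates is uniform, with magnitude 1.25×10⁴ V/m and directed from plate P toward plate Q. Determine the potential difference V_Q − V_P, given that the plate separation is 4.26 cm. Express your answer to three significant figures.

-532 V

In a uniform field, potential decreases in the direction of E: ΔV = −E·d for a displacement d parallel to E.
Going from P to Q is a displacement of 4.26 cm along the field, so V_Q − V_P = −Ed = -532 V.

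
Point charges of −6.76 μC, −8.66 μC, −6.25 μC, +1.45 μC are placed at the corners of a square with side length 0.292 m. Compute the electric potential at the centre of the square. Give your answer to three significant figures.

The total potential is the scalar sum of each charge's contribution, V = Σ kqᵢ/rᵢ.
The distance from each corner to the centre is a√2/2 = 0.206 m.
V = k[(-6.76×10⁻⁶)/(0.206) + (-8.66×10⁻⁶)/(0.206) + (-6.25×10⁻⁶)/(0.206) + (1.45×10⁻⁶)/(0.206)] = -8.80×10⁵ V.

-8.80×10⁵ V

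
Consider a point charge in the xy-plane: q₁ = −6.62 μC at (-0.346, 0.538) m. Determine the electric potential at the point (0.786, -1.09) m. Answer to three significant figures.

-3.00×10⁴ V

The total potential is the scalar sum of each charge's contribution, V = Σ kqᵢ/rᵢ.
Distances from the field point to each charge: r₁ = 1.98 m.
V = k[(-6.62×10⁻⁶)/(1.98)] = -3.00×10⁴ V.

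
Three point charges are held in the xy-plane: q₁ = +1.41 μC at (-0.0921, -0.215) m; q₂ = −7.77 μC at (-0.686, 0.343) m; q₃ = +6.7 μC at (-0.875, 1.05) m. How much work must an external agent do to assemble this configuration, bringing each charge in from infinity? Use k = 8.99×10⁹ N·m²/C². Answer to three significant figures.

-0.703 J

The assembly work is the sum of pairwise potential energies, U = Σ_{i<j} kqᵢqⱼ/rᵢⱼ.
Pair separations: r₁₂ = 0.815 m, r₁₃ = 1.49 m, r₂₃ = 0.732 m.
U = (-0.121) + (0.0571) + (-0.640) = -0.703 J.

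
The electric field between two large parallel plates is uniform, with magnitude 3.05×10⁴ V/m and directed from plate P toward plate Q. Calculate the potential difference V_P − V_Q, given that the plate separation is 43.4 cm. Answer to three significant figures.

1.32×10⁴ V

In a uniform field, potential decreases in the direction of E: ΔV = −E·d for a displacement d parallel to E.
Going from Q to P is a displacement of 43.4 cm opposite to the field, so V_P − V_Q = +Ed = 1.32×10⁴ V.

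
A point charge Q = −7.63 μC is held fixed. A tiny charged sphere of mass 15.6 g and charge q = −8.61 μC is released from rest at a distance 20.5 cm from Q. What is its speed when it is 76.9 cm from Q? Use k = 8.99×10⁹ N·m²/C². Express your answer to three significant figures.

16.5 m/s

Only the electrostatic force acts, so mechanical energy is conserved: ½mv² = U₁ − U₂ = kQq(1/r₁ − 1/r₂).
U₁ − U₂ = (8.99×10⁹ N·m²/C²)(-7.63×10⁻⁶ C)(-8.61×10⁻⁶ C)(1/0.205 − 1/0.769) = 2.11 J.
v = √(2·2.11/0.0156) = 16.5 m/s.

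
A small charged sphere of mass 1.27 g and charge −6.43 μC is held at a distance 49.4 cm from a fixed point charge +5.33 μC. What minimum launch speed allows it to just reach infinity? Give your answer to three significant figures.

To just escape, total mechanical energy must reach zero at infinity: ½mv²_min + U = 0, so ½mv²_min = −U = |kQq|/r.
|U| = |kQq|/r = (8.99×10⁹ N·m²/C²)(5.33×10⁻⁶)(6.43×10⁻⁶)/(0.494) = 0.624 J.
v_min = √(2|U|/m) = √(2·0.624/1.27×10⁻³) = 31.3 m/s.

31.3 m/s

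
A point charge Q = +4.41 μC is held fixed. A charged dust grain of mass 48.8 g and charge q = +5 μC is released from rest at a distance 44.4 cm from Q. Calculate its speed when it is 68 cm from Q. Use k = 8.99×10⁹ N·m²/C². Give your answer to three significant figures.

2.52 m/s

Only the electrostatic force acts, so mechanical energy is conserved: ½mv² = U₁ − U₂ = kQq(1/r₁ − 1/r₂).
U₁ − U₂ = (8.99×10⁹ N·m²/C²)(4.41×10⁻⁶ C)(5.00×10⁻⁶ C)(1/0.444 − 1/0.680) = 0.155 J.
v = √(2·0.155/0.0488) = 2.52 m/s.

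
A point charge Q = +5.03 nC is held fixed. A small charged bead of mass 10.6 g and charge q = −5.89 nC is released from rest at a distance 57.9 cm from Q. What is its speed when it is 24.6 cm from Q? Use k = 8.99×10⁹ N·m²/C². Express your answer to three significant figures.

0.0108 m/s

Only the electrostatic force acts, so mechanical energy is conserved: ½mv² = U₁ − U₂ = kQq(1/r₁ − 1/r₂).
U₁ − U₂ = (8.99×10⁹ N·m²/C²)(5.03×10⁻⁹ C)(-5.89×10⁻⁹ C)(1/0.579 − 1/0.246) = 6.23×10⁻⁷ J.
v = √(2·6.23×10⁻⁷/0.0106) = 0.0108 m/s.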